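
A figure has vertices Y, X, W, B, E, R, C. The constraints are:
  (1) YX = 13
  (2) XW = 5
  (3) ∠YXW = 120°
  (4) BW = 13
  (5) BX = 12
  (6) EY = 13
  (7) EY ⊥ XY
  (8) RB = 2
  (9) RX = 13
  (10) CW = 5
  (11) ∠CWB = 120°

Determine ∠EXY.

Step 1: By the law of cosines on triangle XYE: XE² = 13² + 13² − 2·13·13·cos(90°) = 338, so XE = 13·√2.
Step 2: By the inverse law of cosines on triangle EXY: cos(∠EXY) = ((13·√2)² + 13² − 13²) / (2·13·√2·13) = 338/478 = 0.7071, so ∠EXY = 45°.

Therefore, the measure of angle ∠EXY = 45°.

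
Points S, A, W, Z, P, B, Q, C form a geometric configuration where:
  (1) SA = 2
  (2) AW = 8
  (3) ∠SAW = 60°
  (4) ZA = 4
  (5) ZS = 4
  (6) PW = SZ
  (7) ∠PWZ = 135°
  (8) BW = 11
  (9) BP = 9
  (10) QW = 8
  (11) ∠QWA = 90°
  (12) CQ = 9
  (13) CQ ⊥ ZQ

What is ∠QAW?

Step 1: By the law of cosines on triangle AWQ: AQ² = 8² + 8² − 2·8·8·cos(90°) = 128, so AQ = 8·√2.
Step 2: By the inverse law of cosines on triangle QAW: cos(∠QAW) = ((8·√2)² + 8² − 8²) / (2·8·√2·8) = 128/181.02 = 0.7071, so ∠QAW = 45°.

Therefore, the measure of angle ∠QAW = 45°.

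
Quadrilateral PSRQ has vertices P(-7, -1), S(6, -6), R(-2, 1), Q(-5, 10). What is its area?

Using the Shoelace formula for a quadrilateral (vertices in order):
Area = (1/2)|sum of (x_i * y_(i+1) - x_(i+1) * y_i)|
Terms: (-7*-6 - 6*-1) = 48, (6*1 - -2*-6) = -6, (-2*10 - -5*1) = -15, (-5*-1 - -7*10) = 75
Sum = 102
Area = (1/2)(102) = 51

51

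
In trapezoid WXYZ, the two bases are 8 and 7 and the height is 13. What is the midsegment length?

The midsegment of a trapezoid = (base1 + base2) / 2
midsegment = (8 + 7) / 2
midsegment = 15 / 2
midsegment = 15/2

15/2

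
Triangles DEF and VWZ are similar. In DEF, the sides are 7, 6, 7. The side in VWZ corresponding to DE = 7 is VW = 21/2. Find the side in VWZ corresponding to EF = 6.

k = 21/2/7 = 3/2. WZ = 3/2 * 6 = 9.

9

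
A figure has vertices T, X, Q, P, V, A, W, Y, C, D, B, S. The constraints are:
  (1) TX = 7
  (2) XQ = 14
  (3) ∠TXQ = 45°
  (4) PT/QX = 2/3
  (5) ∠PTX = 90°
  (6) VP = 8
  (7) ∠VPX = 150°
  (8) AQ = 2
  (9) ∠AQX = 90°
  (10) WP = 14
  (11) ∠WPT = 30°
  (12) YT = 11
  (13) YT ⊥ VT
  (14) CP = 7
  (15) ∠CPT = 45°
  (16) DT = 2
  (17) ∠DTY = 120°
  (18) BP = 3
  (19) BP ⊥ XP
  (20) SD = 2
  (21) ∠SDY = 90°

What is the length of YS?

Step 1: By the law of cosines on triangle DTY: DY² = 2² + 11² − 2·2·11·cos(120°) = 147, so DY = 7·√3.
Step 2: By the law of cosines on triangle YDS: YS² = (7·√3)² + 2² − 2·7·√3·2·cos(90°) = 151, so YS = √151.

Therefore, the length of YS = √151.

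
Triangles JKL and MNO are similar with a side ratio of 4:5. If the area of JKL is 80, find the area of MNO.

The ratio of areas of similar triangles = (side ratio)^2.
Side ratio = 4:5, so area ratio = 16:25.
Area of MNO / Area of JKL = 25/16
Area of MNO = 80 * 25/16 = 125

125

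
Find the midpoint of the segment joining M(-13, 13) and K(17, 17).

The midpoint is the average of the coordinates:
x: (-13 + 17)/2 = 2
y: (13 + 17)/2 = 15
Midpoint = (2, 15)

(2, 15)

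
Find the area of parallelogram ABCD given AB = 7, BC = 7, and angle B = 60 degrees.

The area of a parallelogram equals the product of two adjacent sides times the sine of the included angle.
This is because the height equals 7 * sin(60°) = 7*sqrt(3)/2.
Area = 7 * 7*sqrt(3)/2 = 49*sqrt(3)/2

49*sqrt(3)/2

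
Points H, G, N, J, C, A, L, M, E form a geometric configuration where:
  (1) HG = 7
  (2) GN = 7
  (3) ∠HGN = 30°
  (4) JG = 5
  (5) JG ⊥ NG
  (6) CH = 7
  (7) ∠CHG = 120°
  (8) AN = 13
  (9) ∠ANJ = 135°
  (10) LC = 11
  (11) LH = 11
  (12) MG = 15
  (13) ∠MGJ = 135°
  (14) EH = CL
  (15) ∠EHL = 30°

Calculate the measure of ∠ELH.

From the given relations: EH = CL = 11.
Step 1: By the law of cosines on triangle LHE: LE² = 11² + 11² − 2·11·11·cos(30°) = 32.42, so LE ≈ 5.69.
Step 2: By the inverse law of cosines on triangle ELH: cos(∠ELH) = (5.69² + 11² − 11²) / (2·5.69·11) = 32.42/125.27 = 0.2588, so ∠ELH = 75°.

Therefore, the measure of angle ∠ELH = 75°.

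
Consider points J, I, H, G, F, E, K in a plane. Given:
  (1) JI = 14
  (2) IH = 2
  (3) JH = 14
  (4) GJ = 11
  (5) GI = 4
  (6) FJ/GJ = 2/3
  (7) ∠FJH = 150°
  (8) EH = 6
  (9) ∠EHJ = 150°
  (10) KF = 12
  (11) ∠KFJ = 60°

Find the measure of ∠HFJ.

From the given relations: FJ = 2/3·GJ = 2/3·11 ≈ 7.33.
Step 1: By the law of cosines on triangle FJH: FH² = 7.33² + 14² − 2·7.33·14·cos(150°) = 427.6, so FH ≈ 20.68.
Step 2: By the inverse law of cosines on triangle HFJ: cos(∠HFJ) = (20.68² + 7.33² − 14²) / (2·20.68·7.33) = 285.38/303.29 = 0.941, so ∠HFJ = 19.79°.

Therefore, the measure of angle ∠HFJ = 19.79°.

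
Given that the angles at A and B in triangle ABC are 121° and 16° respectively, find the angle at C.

Let angle C = x. Then 121 + 16 + x = 180.
x = 180 - 137 = 43 degrees.

43 degrees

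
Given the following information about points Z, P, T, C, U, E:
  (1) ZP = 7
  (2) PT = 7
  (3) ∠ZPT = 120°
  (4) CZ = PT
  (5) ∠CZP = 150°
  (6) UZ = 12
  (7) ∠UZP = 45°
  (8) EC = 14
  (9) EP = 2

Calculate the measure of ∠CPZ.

From the given relations: CZ = PT = 7.
Step 1: By the law of cosines on triangle PZC: PC² = 7² + 7² − 2·7·7·cos(150°) = 182.87, so PC ≈ 13.52.
Step 2: By the inverse law of cosines on triangle CPZ: cos(∠CPZ) = (13.52² + 7² − 7²) / (2·13.52·7) = 182.87/189.32 = 0.9659, so ∠CPZ = 15°.

Therefore, the measure of angle ∠CPZ = 15°.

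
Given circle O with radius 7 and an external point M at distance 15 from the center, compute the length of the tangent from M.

The tangent, radius, and line from the external point to the center form a right triangle.
The right angle is where the tangent meets the radius.
By the Pythagorean theorem: tangent² + 7² = 15²
tangent² = 225 - 49 = 176
tangent = 4*sqrt(11)

4*sqrt(11)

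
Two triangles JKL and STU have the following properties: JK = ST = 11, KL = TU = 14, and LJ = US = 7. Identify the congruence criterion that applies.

The given information provides:
JK = ST = 11, KL = TU = 14, and LJ = US = 7
This matches the SSS congruence theorem.
All three pairs of corresponding sides are equal (Side-Side-Side).

SSS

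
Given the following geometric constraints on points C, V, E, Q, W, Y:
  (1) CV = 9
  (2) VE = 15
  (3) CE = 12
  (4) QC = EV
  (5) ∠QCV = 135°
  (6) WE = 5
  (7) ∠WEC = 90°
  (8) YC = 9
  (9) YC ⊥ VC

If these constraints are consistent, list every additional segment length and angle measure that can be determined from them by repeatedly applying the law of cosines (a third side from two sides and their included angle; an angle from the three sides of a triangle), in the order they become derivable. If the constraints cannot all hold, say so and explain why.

The constraints are consistent. Derivable facts, in order:
After 1 step:
- CW = 13
- VQ ≈ 22.29
- VY = 9·√2
- ∠CEV = 36.87°
- ∠CVE = 53.13°
- ∠ECV = 90°
After 2 steps:
- ∠CQV = 16.59°
- ∠CVQ = 28.41°
- ∠CVY = 45°
- ∠CWE = 67.38°
- ∠CYV = 45°
- ∠ECW = 22.62°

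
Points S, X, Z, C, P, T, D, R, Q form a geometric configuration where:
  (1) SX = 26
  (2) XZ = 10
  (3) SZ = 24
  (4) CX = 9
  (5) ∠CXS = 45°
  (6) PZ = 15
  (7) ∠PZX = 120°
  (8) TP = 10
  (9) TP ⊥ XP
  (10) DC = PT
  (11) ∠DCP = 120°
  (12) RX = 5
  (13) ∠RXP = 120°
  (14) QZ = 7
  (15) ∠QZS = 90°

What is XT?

Step 1: By the law of cosines on triangle XZP: XP² = 10² + 15² − 2·10·15·cos(120°) = 475, so XP = 5·√19.
Step 2: By the law of cosines on triangle XPT: XT² = (5·√19)² + 10² − 2·5·√19·10·cos(90°) = 575, so XT = 5·√23.

Therefore, the length of XT = 5·√23.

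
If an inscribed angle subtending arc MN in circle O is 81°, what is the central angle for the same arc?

The inscribed angle theorem states that a central angle is always twice any inscribed angle that subtends the same arc.
Since the inscribed angle is 81°, the central angle = 2 × 81° = 162°.

162°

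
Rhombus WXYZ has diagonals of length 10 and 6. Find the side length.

Half-diagonals are 5 and 3. side = sqrt(5^2 + 3^2) = sqrt(34)

sqrt(34)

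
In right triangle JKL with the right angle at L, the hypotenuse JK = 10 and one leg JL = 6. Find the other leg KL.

KL = sqrt(10^2 - 6^2) = sqrt(64) = 8

8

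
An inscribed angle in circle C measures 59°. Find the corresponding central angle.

By the inscribed angle theorem, the central angle is twice the inscribed angle.
Central angle = 2 × 59° = 118°

118°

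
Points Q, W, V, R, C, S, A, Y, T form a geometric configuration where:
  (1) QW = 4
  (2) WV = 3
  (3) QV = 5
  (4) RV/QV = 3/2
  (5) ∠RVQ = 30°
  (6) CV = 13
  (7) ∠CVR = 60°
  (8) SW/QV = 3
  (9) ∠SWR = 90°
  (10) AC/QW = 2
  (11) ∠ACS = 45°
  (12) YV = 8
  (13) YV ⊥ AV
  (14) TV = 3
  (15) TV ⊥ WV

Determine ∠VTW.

Step 1: By the law of cosines on triangle TVW: TW² = 3² + 3² − 2·3·3·cos(90°) = 18, so TW = 3·√2.
Step 2: By the inverse law of cosines on triangle VTW: cos(∠VTW) = (3² + (3·√2)² − 3²) / (2·3·3·√2) = 18/25.46 = 0.7071, so ∠VTW = 45°.

Therefore, the measure of angle ∠VTW = 45°.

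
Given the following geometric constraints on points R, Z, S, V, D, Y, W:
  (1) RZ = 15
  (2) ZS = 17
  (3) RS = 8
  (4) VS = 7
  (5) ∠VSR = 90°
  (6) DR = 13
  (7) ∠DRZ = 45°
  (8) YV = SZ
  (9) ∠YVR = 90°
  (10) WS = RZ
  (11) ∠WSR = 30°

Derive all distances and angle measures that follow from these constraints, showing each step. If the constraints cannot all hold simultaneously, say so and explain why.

The constraints are consistent.

From the given relations:
  YV = SZ = 17
  WS = RZ = 15

Step 1: From RS = 8, SV = 7, and ∠RSV = 90°, by the law of cosines:
  RV² = RS² + SV² - 2·RS·SV·cos(90°) = 64 + 49 - 0 = 113
  RV = √113

Step 2: From RS = 8, SW = 15, and ∠RSW = 30°, by the law of cosines:
  RW² = RS² + SW² - 2·RS·SW·cos(30°) = 64 + 225 - 207.8 = 81.15
  RW ≈ 9.01

Step 3: From ZR = 15, RD = 13, and ∠ZRD = 45°, by the law of cosines:
  ZD² = ZR² + RD² - 2·ZR·RD·cos(45°) = 225 + 169 - 275.8 = 118.2
  ZD ≈ 10.87

Step 4: From RS = 8, RZ = 15, SZ = 17, by the inverse law of cosines:
  cos(∠SRZ) = (RS² + RZ² - SZ²) / (2·RS·RZ)
  ∠SRZ = 90°

Step 5: From ZR = 15, ZS = 17, RS = 8, by the inverse law of cosines:
  cos(∠RZS) = (ZR² + ZS² - RS²) / (2·ZR·ZS)
  ∠RZS = 28.07°

Step 6: From SR = 8, SZ = 17, RZ = 15, by the inverse law of cosines:
  cos(∠RSZ) = (SR² + SZ² - RZ²) / (2·SR·SZ)
  ∠RSZ = 61.93°

Step 7: From RV = √113, VY = 17, and ∠RVY = 90°, by the law of cosines:
  RY² = RV² + VY² - 2·RV·VY·cos(90°) = 113 + 289 - 0 = 402
  RY ≈ 20.05

Step 8: From RS = 8, RV = √113, SV = 7, by the inverse law of cosines:
  cos(∠SRV) = (RS² + RV² - SV²) / (2·RS·RV)
  ∠SRV = 41.19°

Step 9: From RS = 8, RW = 9.01, SW = 15, by the inverse law of cosines:
  cos(∠SRW) = (RS² + RW² - SW²) / (2·RS·RW)
  ∠SRW = 123.64°

Step 10: From ZD = 10.87, ZR = 15, DR = 13, by the inverse law of cosines:
  cos(∠DZR) = (ZD² + ZR² - DR²) / (2·ZD·ZR)
  ∠DZR = 57.72°

Step 11: From VR = √113, VS = 7, RS = 8, by the inverse law of cosines:
  cos(∠RVS) = (VR² + VS² - RS²) / (2·VR·VS)
  ∠RVS = 48.81°

Step 12: From DR = 13, DZ = 10.87, RZ = 15, by the inverse law of cosines:
  cos(∠RDZ) = (DR² + DZ² - RZ²) / (2·DR·DZ)
  ∠RDZ = 77.28°

Step 13: From WR = 9.01, WS = 15, RS = 8, by the inverse law of cosines:
  cos(∠RWS) = (WR² + WS² - RS²) / (2·WR·WS)
  ∠RWS = 26.36°

Step 14: From RV = √113, RY = 20.05, VY = 17, by the inverse law of cosines:
  cos(∠VRY) = (RV² + RY² - VY²) / (2·RV·RY)
  ∠VRY = 57.98°

Step 15: From YR = 20.05, YV = 17, RV = √113, by the inverse law of cosines:
  cos(∠RYV) = (YR² + YV² - RV²) / (2·YR·YV)
  ∠RYV = 32.02°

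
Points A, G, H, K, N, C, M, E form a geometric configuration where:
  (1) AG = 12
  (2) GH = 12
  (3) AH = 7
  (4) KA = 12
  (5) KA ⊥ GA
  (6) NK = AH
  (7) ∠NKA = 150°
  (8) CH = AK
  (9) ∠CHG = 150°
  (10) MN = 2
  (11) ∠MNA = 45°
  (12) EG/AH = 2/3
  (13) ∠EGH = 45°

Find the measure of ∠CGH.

From the given relations: CH = AK = 12.
Step 1: By the law of cosines on triangle GHC: GC² = 12² + 12² − 2·12·12·cos(150°) = 537.42, so GC ≈ 23.18.
Step 2: By the inverse law of cosines on triangle CGH: cos(∠CGH) = (23.18² + 12² − 12²) / (2·23.18·12) = 537.42/556.37 = 0.9659, so ∠CGH = 15°.

Therefore, the measure of angle ∠CGH = 15°.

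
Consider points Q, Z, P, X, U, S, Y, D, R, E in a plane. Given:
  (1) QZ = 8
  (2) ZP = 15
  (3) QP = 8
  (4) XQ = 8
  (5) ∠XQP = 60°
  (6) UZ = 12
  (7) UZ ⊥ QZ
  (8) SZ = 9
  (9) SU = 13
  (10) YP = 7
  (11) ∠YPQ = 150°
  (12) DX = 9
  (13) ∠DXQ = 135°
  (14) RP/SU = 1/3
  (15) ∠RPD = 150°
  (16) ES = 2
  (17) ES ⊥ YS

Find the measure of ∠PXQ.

Step 1: By the law of cosines on triangle XQP: XP² = 8² + 8² − 2·8·8·cos(60°) = 64, so XP = 8.
Step 2: By the inverse law of cosines on triangle PXQ: cos(∠PXQ) = (8² + 8² − 8²) / (2·8·8) = 64/128 = 0.5, so ∠PXQ = 60°.

Therefore, the measure of angle ∠PXQ = 60°.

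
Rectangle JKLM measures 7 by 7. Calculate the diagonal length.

Using the Pythagorean theorem:
d² = 7² + 7² = 49 + 49 = 98
d = sqrt(98) = 7*sqrt(2)

7*sqrt(2)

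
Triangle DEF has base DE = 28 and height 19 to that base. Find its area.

A triangle's area is half the area of a rectangle with the same base and height.
Area = (1/2) * 28 * 19 = 266.

266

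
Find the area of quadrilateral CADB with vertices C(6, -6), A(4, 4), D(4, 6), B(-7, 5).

Using the Shoelace formula for a quadrilateral (vertices in order):
Area = (1/2)|sum of (x_i * y_(i+1) - x_(i+1) * y_i)|
Terms: (6*4 - 4*-6) = 48, (4*6 - 4*4) = 8, (4*5 - -7*6) = 62, (-7*-6 - 6*5) = 12
Sum = 130
Area = (1/2)(130) = 65

65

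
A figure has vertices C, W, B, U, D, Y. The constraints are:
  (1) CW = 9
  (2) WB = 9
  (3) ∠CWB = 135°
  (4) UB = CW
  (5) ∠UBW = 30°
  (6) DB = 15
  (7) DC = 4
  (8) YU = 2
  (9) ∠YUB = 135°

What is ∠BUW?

From the given relations: UB = CW = 9.
Step 1: By the law of cosines on triangle UBW: UW² = 9² + 9² − 2·9·9·cos(30°) = 21.7, so UW ≈ 4.66.
Step 2: By the inverse law of cosines on triangle BUW: cos(∠BUW) = (9² + 4.66² − 9²) / (2·9·4.66) = 21.7/83.86 = 0.2588, so ∠BUW = 75°.

Therefore, the measure of angle ∠BUW = 75°.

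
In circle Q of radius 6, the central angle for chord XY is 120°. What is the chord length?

Drop a perpendicular from the center to the chord, bisecting both the chord and the central angle.
Each half-chord = r sin(θ/2) = 6 sin(60°).
The full chord = 2 × 6 × sin(60°) = 6*sqrt(3).

6*sqrt(3)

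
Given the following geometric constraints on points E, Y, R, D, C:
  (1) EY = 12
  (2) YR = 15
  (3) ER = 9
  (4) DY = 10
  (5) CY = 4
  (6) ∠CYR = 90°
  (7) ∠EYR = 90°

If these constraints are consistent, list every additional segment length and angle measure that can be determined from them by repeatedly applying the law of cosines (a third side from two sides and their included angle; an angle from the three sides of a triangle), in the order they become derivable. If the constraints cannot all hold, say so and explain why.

These constraints are not satisfiable: (1), (2) and (3) fix all three sides of triangle EYR, so by the law of cosines cos(∠EYR) = (12² + 15² − 9²) / (2·12·15) = 0.8000, i.e. ∠EYR ≈ 36.87°, which contradicts (7) ∠EYR = 90°. No planar figure meets all of them, so nothing further can be derived.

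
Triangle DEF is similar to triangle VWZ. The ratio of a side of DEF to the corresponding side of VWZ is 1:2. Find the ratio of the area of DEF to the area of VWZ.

Area ratio = (side ratio)^2 = (1/2)^2 = 1:4.

1:4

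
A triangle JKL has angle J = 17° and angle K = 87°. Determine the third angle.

Let angle L = x. Then 17 + 87 + x = 180.
x = 180 - 104 = 76 degrees.

76 degrees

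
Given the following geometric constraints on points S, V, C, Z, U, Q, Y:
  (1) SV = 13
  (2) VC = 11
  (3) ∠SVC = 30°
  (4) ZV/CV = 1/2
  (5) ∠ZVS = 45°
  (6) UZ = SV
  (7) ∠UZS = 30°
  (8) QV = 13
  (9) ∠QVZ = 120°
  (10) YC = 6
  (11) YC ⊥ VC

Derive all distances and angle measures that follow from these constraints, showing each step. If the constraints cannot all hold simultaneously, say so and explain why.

The constraints are consistent.

From the given relations:
  ZV = 1/2·CV = 1/2·11 ≈ 5.5
  UZ = SV = 13

Step 1: From SV = 13, VC = 11, and ∠SVC = 30°, by the law of cosines:
  SC² = SV² + VC² - 2·SV·VC·cos(30°) = 169 + 121 - 247.7 = 42.32
  SC ≈ 6.51

Step 2: From SV = 13, VZ = 5.5, and ∠SVZ = 45°, by the law of cosines:
  SZ² = SV² + VZ² - 2·SV·VZ·cos(45°) = 169 + 30.25 - 101.1 = 98.13
  SZ ≈ 9.91

Step 3: From VC = 11, CY = 6, and ∠VCY = 90°, by the law of cosines:
  VY² = VC² + CY² - 2·VC·CY·cos(90°) = 121 + 36 - 0 = 157
  VY = √157

Step 4: From ZV = 5.5, VQ = 13, and ∠ZVQ = 120°, by the law of cosines:
  ZQ² = ZV² + VQ² - 2·ZV·VQ·cos(120°) = 30.25 + 169 + 71.5 = 270.8
  ZQ ≈ 16.45

Step 5: From SZ = 9.91, ZU = 13, and ∠SZU = 30°, by the law of cosines:
  SU² = SZ² + ZU² - 2·SZ·ZU·cos(30°) = 98.13 + 169 - 223.1 = 44.08
  SU ≈ 6.64

Step 6: From SC = 6.51, SV = 13, CV = 11, by the inverse law of cosines:
  cos(∠CSV) = (SC² + SV² - CV²) / (2·SC·SV)
  ∠CSV = 57.72°

Step 7: From SV = 13, SZ = 9.91, VZ = 5.5, by the inverse law of cosines:
  cos(∠VSZ) = (SV² + SZ² - VZ²) / (2·SV·SZ)
  ∠VSZ = 23.12°

Step 8: From VC = 11, VY = √157, CY = 6, by the inverse law of cosines:
  cos(∠CVY) = (VC² + VY² - CY²) / (2·VC·VY)
  ∠CVY = 28.61°

Step 9: From CS = 6.51, CV = 11, SV = 13, by the inverse law of cosines:
  cos(∠SCV) = (CS² + CV² - SV²) / (2·CS·CV)
  ∠SCV = 92.28°

Step 10: From ZQ = 16.45, ZV = 5.5, QV = 13, by the inverse law of cosines:
  cos(∠QZV) = (ZQ² + ZV² - QV²) / (2·ZQ·ZV)
  ∠QZV = 43.17°

Step 11: From ZS = 9.91, ZV = 5.5, SV = 13, by the inverse law of cosines:
  cos(∠SZV) = (ZS² + ZV² - SV²) / (2·ZS·ZV)
  ∠SZV = 111.88°

Step 12: From QV = 13, QZ = 16.45, VZ = 5.5, by the inverse law of cosines:
  cos(∠VQZ) = (QV² + QZ² - VZ²) / (2·QV·QZ)
  ∠VQZ = 16.83°

Step 13: From YC = 6, YV = √157, CV = 11, by the inverse law of cosines:
  cos(∠CYV) = (YC² + YV² - CV²) / (2·YC·YV)
  ∠CYV = 61.39°

Step 14: From SU = 6.64, SZ = 9.91, UZ = 13, by the inverse law of cosines:
  cos(∠USZ) = (SU² + SZ² - UZ²) / (2·SU·SZ)
  ∠USZ = 101.75°

Step 15: From US = 6.64, UZ = 13, SZ = 9.91, by the inverse law of cosines:
  cos(∠SUZ) = (US² + UZ² - SZ²) / (2·US·UZ)
  ∠SUZ = 48.25°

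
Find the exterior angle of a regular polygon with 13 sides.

Each exterior angle of a regular n-gon is 360 / n.
For n = 13: 360 / 13 = 360/13 degrees.

360/13 degrees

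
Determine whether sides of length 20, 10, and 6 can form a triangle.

No.
The triangle inequality is violated: 10 + 6 = 16 ≤ 20.
These lengths cannot form a triangle.

No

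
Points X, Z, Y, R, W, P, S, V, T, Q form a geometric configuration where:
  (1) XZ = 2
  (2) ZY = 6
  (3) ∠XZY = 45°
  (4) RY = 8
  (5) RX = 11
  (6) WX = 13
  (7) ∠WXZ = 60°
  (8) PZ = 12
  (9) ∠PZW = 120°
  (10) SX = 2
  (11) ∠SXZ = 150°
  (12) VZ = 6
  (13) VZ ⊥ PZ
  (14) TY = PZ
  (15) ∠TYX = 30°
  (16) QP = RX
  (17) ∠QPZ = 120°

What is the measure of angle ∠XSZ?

Step 1: By the law of cosines on triangle SXZ: SZ² = 2² + 2² − 2·2·2·cos(150°) = 14.93, so SZ ≈ 3.86.
Step 2: By the inverse law of cosines on triangle XSZ: cos(∠XSZ) = (2² + 3.86² − 2²) / (2·2·3.86) = 14.93/15.45 = 0.9659, so ∠XSZ = 15°.

Therefore, the measure of angle ∠XSZ = 15°.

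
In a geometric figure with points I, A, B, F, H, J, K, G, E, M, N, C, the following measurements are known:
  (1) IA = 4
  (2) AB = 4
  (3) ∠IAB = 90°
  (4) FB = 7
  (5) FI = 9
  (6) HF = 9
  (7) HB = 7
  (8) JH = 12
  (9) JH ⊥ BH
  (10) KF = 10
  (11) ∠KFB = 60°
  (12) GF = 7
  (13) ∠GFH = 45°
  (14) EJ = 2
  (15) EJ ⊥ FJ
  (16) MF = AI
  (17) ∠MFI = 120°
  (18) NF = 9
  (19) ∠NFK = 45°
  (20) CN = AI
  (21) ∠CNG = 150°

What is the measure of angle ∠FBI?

Step 1: By the law of cosines on triangle BAI: BI² = 4² + 4² − 2·4·4·cos(90°) = 32, so BI = 4·√2.
Step 2: By the inverse law of cosines on triangle FBI: cos(∠FBI) = (7² + (4·√2)² − 9²) / (2·7·4·√2) = 0/79.2 = 0, so ∠FBI = 90°.

Therefore, the measure of angle ∠FBI = 90°.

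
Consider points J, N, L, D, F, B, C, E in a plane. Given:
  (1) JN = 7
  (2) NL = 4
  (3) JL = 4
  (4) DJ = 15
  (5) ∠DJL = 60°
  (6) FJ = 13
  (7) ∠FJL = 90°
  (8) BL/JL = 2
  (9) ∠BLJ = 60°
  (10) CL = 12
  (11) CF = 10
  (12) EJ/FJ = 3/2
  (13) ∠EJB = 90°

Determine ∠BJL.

From the given relations: BL = 2·JL = 2·4 = 8.
Step 1: By the law of cosines on triangle JLB: JB² = 4² + 8² − 2·4·8·cos(60°) = 48, so JB = 4·√3.
Step 2: By the inverse law of cosines on triangle BJL: cos(∠BJL) = ((4·√3)² + 4² − 8²) / (2·4·√3·4) = 0/55.43 = 0, so ∠BJL = 90°.

Therefore, the measure of angle ∠BJL = 90°.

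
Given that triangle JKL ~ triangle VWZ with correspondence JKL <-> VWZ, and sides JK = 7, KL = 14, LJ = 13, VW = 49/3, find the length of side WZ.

k = 49/3/7 = 7/3. WZ = 7/3 * 14 = 98/3.

98/3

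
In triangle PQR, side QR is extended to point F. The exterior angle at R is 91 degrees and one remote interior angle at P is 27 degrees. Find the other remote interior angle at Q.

The exterior angle theorem states that an exterior angle equals the sum of the two non-adjacent interior angles.
So 91 = 27 + angle Q, which gives angle Q = 91 - 27 = 64 degrees.

64 degrees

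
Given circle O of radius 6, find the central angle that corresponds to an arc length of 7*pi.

Arc length L = 2πr × θ/360, so θ = 360L / (2πr).
θ = 360 × 7*pi / (2π × 6)
θ = 210°
θ = 210°

210°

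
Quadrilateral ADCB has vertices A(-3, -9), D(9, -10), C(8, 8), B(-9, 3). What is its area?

The Shoelace formula works by pairing each vertex with the next (cycling back to the first).
For each pair, compute x_i*y_(i+1) - x_(i+1)*y_i:
  (-3*-10 - 9*-9) = 111
  (9*8 - 8*-10) = 152
  (8*3 - -9*8) = 96
  (-9*-9 - -3*3) = 90
Taking half the absolute value of the total: Area = (1/2)(449) = 449/2.

449/2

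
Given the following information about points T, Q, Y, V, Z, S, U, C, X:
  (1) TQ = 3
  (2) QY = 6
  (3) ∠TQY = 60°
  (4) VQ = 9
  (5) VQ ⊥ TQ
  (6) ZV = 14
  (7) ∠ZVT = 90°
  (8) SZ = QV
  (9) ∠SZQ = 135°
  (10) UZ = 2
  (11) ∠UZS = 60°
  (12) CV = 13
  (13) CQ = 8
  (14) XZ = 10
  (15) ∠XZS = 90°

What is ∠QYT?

Step 1: By the law of cosines on triangle YQT: YT² = 6² + 3² − 2·6·3·cos(60°) = 27, so YT = 3·√3.
Step 2: By the inverse law of cosines on triangle QYT: cos(∠QYT) = (6² + (3·√3)² − 3²) / (2·6·3·√3) = 54/62.35 = 0.866, so ∠QYT = 30°.

Therefore, the measure of angle ∠QYT = 30°.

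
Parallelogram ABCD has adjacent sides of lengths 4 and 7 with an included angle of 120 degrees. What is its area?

Area = 4 * 7 * sin(120°) = 28 * sqrt(3)/2 = 14*sqrt(3)

14*sqrt(3)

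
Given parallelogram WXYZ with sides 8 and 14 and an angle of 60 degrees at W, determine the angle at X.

In a parallelogram, consecutive angles are supplementary (sum to 180°).
angle X = 180 - angle W
angle X = 180 - 60
angle X = 120 degrees

120 degrees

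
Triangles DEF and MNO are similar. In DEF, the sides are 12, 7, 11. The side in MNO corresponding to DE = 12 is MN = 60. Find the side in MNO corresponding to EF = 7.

k = 60/12 = 5. NO = 5 * 7 = 35.

35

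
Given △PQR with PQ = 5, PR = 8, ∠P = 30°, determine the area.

When two sides and the included angle are known, the area formula is (1/2)ab sin(C).
The height from one side to the opposite vertex is 8 sin(30°) = 4.
Area = (1/2) * 5 * 4 = 10.

10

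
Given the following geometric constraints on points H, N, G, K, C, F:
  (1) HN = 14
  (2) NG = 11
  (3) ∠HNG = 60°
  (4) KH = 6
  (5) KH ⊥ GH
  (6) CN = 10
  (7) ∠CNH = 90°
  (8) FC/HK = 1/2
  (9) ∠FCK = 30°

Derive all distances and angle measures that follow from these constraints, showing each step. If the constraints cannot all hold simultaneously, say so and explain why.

The constraints are consistent.

From the given relations:
  FC = 1/2·HK = 1/2·6 = 3

Step 1: From HN = 14, NG = 11, and ∠HNG = 60°, by the law of cosines:
  HG² = HN² + NG² - 2·HN·NG·cos(60°) = 196 + 121 - 154 = 163
  HG = √163

Step 2: From HN = 14, NC = 10, and ∠HNC = 90°, by the law of cosines:
  HC² = HN² + NC² - 2·HN·NC·cos(90°) = 196 + 100 - 0 = 296
  HC = 2·√74

Step 3: From GH = √163, HK = 6, and ∠GHK = 90°, by the law of cosines:
  GK² = GH² + HK² - 2·GH·HK·cos(90°) = 163 + 36 - 0 = 199
  GK = √199

Step 4: From HC = 2·√74, HN = 14, CN = 10, by the inverse law of cosines:
  cos(∠CHN) = (HC² + HN² - CN²) / (2·HC·HN)
  ∠CHN = 35.54°

Step 5: From HG = √163, HN = 14, GN = 11, by the inverse law of cosines:
  cos(∠GHN) = (HG² + HN² - GN²) / (2·HG·HN)
  ∠GHN = 48.26°

Step 6: From GH = √163, GN = 11, HN = 14, by the inverse law of cosines:
  cos(∠HGN) = (GH² + GN² - HN²) / (2·GH·GN)
  ∠HGN = 71.74°

Step 7: From CH = 2·√74, CN = 10, HN = 14, by the inverse law of cosines:
  cos(∠HCN) = (CH² + CN² - HN²) / (2·CH·CN)
  ∠HCN = 54.46°

Step 8: From GH = √163, GK = √199, HK = 6, by the inverse law of cosines:
  cos(∠HGK) = (GH² + GK² - HK²) / (2·GH·GK)
  ∠HGK = 25.17°

Step 9: From KG = √199, KH = 6, GH = √163, by the inverse law of cosines:
  cos(∠GKH) = (KG² + KH² - GH²) / (2·KG·KH)
  ∠GKH = 64.83°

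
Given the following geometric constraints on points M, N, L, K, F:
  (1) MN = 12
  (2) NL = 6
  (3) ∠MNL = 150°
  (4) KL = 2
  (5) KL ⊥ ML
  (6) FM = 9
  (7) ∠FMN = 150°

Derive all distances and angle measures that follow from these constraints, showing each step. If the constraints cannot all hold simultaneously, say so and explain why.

The constraints are consistent.

Step 1: From MN = 12, NL = 6, and ∠MNL = 150°, by the law of cosines:
  ML² = MN² + NL² - 2·MN·NL·cos(150°) = 144 + 36 + 124.7 = 304.7
  ML ≈ 17.46

Step 2: From NM = 12, MF = 9, and ∠NMF = 150°, by the law of cosines:
  NF² = NM² + MF² - 2·NM·MF·cos(150°) = 144 + 81 + 187.1 = 412.1
  NF ≈ 20.3

Step 3: From ML = 17.46, LK = 2, and ∠MLK = 90°, by the law of cosines:
  MK² = ML² + LK² - 2·ML·LK·cos(90°) = 304.7 + 4 - 0 = 308.7
  MK ≈ 17.57

Step 4: From ML = 17.46, MN = 12, LN = 6, by the inverse law of cosines:
  cos(∠LMN) = (ML² + MN² - LN²) / (2·ML·MN)
  ∠LMN = 9.9°

Step 5: From NF = 20.3, NM = 12, FM = 9, by the inverse law of cosines:
  cos(∠FNM) = (NF² + NM² - FM²) / (2·NF·NM)
  ∠FNM = 12.81°

Step 6: From LM = 17.46, LN = 6, MN = 12, by the inverse law of cosines:
  cos(∠MLN) = (LM² + LN² - MN²) / (2·LM·LN)
  ∠MLN = 20.1°

Step 7: From FM = 9, FN = 20.3, MN = 12, by the inverse law of cosines:
  cos(∠MFN) = (FM² + FN² - MN²) / (2·FM·FN)
  ∠MFN = 17.19°

Step 8: From MK = 17.57, ML = 17.46, KL = 2, by the inverse law of cosines:
  cos(∠KML) = (MK² + ML² - KL²) / (2·MK·ML)
  ∠KML = 6.54°

Step 9: From KL = 2, KM = 17.57, LM = 17.46, by the inverse law of cosines:
  cos(∠LKM) = (KL² + KM² - LM²) / (2·KL·KM)
  ∠LKM = 83.46°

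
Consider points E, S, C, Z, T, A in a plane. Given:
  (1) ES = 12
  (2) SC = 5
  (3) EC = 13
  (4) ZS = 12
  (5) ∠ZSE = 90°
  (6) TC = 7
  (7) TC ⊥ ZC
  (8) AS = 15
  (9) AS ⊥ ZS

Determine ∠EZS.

Step 1: By the law of cosines on triangle ZSE: ZE² = 12² + 12² − 2·12·12·cos(90°) = 288, so ZE = 12·√2.
Step 2: By the inverse law of cosines on triangle EZS: cos(∠EZS) = ((12·√2)² + 12² − 12²) / (2·12·√2·12) = 288/407.29 = 0.7071, so ∠EZS = 45°.

Therefore, the measure of angle ∠EZS = 45°.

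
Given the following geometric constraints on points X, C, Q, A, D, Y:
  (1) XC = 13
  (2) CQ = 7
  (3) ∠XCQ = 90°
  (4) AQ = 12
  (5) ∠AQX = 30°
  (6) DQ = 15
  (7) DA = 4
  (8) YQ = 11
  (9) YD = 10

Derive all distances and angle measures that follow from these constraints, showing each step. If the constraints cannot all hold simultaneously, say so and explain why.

The constraints are consistent.

Step 1: From XC = 13, CQ = 7, and ∠XCQ = 90°, by the law of cosines:
  XQ² = XC² + CQ² - 2·XC·CQ·cos(90°) = 169 + 49 - 0 = 218
  XQ ≈ 14.76

Step 2: From QA = 12, QD = 15, AD = 4, by the inverse law of cosines:
  cos(∠AQD) = (QA² + QD² - AD²) / (2·QA·QD)
  ∠AQD = 11.32°

Step 3: From QD = 15, QY = 11, DY = 10, by the inverse law of cosines:
  cos(∠DQY) = (QD² + QY² - DY²) / (2·QD·QY)
  ∠DQY = 41.8°

Step 4: From AD = 4, AQ = 12, DQ = 15, by the inverse law of cosines:
  cos(∠DAQ) = (AD² + AQ² - DQ²) / (2·AD·AQ)
  ∠DAQ = 132.62°

Step 5: From DA = 4, DQ = 15, AQ = 12, by the inverse law of cosines:
  cos(∠ADQ) = (DA² + DQ² - AQ²) / (2·DA·DQ)
  ∠ADQ = 36.07°

Step 6: From DQ = 15, DY = 10, QY = 11, by the inverse law of cosines:
  cos(∠QDY) = (DQ² + DY² - QY²) / (2·DQ·DY)
  ∠QDY = 47.16°

Step 7: From YD = 10, YQ = 11, DQ = 15, by the inverse law of cosines:
  cos(∠DYQ) = (YD² + YQ² - DQ²) / (2·YD·YQ)
  ∠DYQ = 91.04°

Step 8: From XQ = 14.76, QA = 12, and ∠XQA = 30°, by the law of cosines:
  XA² = XQ² + QA² - 2·XQ·QA·cos(30°) = 218 + 144 - 306.9 = 55.12
  XA ≈ 7.42

Step 9: From XC = 13, XQ = 14.76, CQ = 7, by the inverse law of cosines:
  cos(∠CXQ) = (XC² + XQ² - CQ²) / (2·XC·XQ)
  ∠CXQ = 28.3°

Step 10: From QC = 7, QX = 14.76, CX = 13, by the inverse law of cosines:
  cos(∠CQX) = (QC² + QX² - CX²) / (2·QC·QX)
  ∠CQX = 61.7°

Step 11: From XA = 7.42, XQ = 14.76, AQ = 12, by the inverse law of cosines:
  cos(∠AXQ) = (XA² + XQ² - AQ²) / (2·XA·XQ)
  ∠AXQ = 53.92°

Step 12: From AQ = 12, AX = 7.42, QX = 14.76, by the inverse law of cosines:
  cos(∠QAX) = (AQ² + AX² - QX²) / (2·AQ·AX)
  ∠QAX = 96.08°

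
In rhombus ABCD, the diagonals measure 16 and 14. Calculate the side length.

Half-diagonals are 8 and 7. side = sqrt(8^2 + 7^2) = sqrt(113)

sqrt(113)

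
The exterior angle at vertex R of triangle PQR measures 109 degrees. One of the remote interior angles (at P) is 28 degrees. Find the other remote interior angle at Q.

By the exterior angle theorem: exterior angle = sum of remote interior angles.
109 = 28 + angle Q
angle Q = 109 - 28 = 81 degrees

81 degrees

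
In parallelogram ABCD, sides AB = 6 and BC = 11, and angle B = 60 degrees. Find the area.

Area = 6 * 11 * sin(60°) = 66 * sqrt(3)/2 = 33*sqrt(3)

33*sqrt(3)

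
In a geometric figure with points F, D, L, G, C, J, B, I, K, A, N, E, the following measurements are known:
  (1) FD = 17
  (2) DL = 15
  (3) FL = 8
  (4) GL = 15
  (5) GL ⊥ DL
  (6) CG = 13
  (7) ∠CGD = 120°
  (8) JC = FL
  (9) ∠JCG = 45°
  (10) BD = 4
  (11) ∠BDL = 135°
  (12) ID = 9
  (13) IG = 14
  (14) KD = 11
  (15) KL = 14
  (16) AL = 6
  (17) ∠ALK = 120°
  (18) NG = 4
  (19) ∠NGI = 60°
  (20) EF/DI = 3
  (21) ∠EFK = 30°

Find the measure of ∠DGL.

Step 1: By the law of cosines on triangle GLD: GD² = 15² + 15² − 2·15·15·cos(90°) = 450, so GD = 15·√2.
Step 2: By the inverse law of cosines on triangle DGL: cos(∠DGL) = ((15·√2)² + 15² − 15²) / (2·15·√2·15) = 450/636.4 = 0.7071, so ∠DGL = 45°.

Therefore, the measure of angle ∠DGL = 45°.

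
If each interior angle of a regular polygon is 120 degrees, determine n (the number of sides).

The exterior angle is the supplement of the interior angle: 180 - 120 = 60 degrees.
Since the exterior angles of any convex polygon sum to 360 degrees, the number of sides is 360 / 60 = 6.

6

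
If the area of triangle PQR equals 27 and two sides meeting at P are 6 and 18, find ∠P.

sin(C) = 2 * 27 / (6 * 18) = 1/2, so C = arcsin(1/2) = 30°.
Since sin(180° - C) = sin(C), the obtuse angle 150° gives the same area, so C = 30° or C = 150°.

30° or 150°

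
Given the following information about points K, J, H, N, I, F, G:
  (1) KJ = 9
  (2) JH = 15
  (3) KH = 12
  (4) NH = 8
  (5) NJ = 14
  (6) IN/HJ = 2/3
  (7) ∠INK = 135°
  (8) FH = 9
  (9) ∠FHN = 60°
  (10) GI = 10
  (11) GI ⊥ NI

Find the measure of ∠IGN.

From the given relations: IN = 2/3·HJ = 2/3·15 = 10.
Step 1: By the law of cosines on triangle GIN: GN² = 10² + 10² − 2·10·10·cos(90°) = 200, so GN = 10·√2.
Step 2: By the inverse law of cosines on triangle IGN: cos(∠IGN) = (10² + (10·√2)² − 10²) / (2·10·10·√2) = 200/282.84 = 0.7071, so ∠IGN = 45°.

Therefore, the measure of angle ∠IGN = 45°.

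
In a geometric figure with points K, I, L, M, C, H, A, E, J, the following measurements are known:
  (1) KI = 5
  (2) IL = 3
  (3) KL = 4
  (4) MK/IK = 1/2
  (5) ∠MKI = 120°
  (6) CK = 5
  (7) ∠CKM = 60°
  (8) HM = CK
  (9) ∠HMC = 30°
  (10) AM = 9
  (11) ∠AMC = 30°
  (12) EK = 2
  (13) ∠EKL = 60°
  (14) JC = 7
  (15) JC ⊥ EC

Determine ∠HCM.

From the given relations: MK = 1/2·IK = 1/2·5 ≈ 2.5; HM = CK = 5.
Step 1: By the law of cosines on triangle CKM: CM² = 5² + 2.5² − 2·5·2.5·cos(60°) = 18.75, so CM = 5/2·√3.
Step 2: By the law of cosines on triangle CMH: CH² = (5/2·√3)² + 5² − 2·5/2·√3·5·cos(30°) = 6.25, so CH ≈ 2.5.
Step 3: By the inverse law of cosines on triangle HCM: cos(∠HCM) = (2.5² + (5/2·√3)² − 5²) / (2·2.5·5/2·√3) = 0/21.65 = 0, so ∠HCM = 90°.

Therefore, the measure of angle ∠HCM = 90°.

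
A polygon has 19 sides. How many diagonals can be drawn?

Total line segments between 19 vertices = C(19,2) = 171.
Subtract the 19 sides: 171 - 19 = 152 diagonals.

152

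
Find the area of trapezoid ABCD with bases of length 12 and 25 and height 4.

A trapezoid's area equals the midsegment times the height.
The midsegment is (12 + 25) / 2 = 37/2.
Area = 37/2 * 4 = 74.

74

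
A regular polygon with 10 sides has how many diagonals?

The number of diagonals in an n-gon is n(n - 3)/2.
For n = 10: 10(10 - 3)/2 = 10 × 7 / 2 = 35.

35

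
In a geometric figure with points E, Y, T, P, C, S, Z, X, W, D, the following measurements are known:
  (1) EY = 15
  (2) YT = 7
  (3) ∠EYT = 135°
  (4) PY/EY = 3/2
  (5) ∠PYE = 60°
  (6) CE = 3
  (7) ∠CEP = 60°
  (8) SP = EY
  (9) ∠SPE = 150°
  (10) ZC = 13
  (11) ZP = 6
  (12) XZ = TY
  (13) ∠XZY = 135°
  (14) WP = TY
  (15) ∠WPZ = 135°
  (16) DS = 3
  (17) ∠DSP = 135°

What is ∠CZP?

From the given relations: PY = 3/2·EY = 3/2·15 ≈ 22.5.
Step 1: By the law of cosines on triangle EYP: EP² = 15² + 22.5² − 2·15·22.5·cos(60°) = 393.75, so EP ≈ 19.84.
Step 2: By the law of cosines on triangle CEP: CP² = 3² + 19.84² − 2·3·19.84·cos(60°) = 343.22, so CP ≈ 18.53.
Step 3: By the inverse law of cosines on triangle CZP: cos(∠CZP) = (13² + 6² − 18.53²) / (2·13·6) = -138.22/156 = -0.886, so ∠CZP = 152.38°.

Therefore, the measure of angle ∠CZP = 152.38°.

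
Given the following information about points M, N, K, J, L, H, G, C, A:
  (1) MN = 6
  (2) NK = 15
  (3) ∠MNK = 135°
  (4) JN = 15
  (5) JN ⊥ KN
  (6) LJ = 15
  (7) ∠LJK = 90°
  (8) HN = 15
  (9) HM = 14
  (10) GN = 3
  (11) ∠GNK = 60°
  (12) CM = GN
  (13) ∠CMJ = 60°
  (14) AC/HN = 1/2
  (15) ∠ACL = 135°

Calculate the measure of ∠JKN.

Step 1: By the law of cosines on triangle KNJ: KJ² = 15² + 15² − 2·15·15·cos(90°) = 450, so KJ = 15·√2.
Step 2: By the inverse law of cosines on triangle JKN: cos(∠JKN) = ((15·√2)² + 15² − 15²) / (2·15·√2·15) = 450/636.4 = 0.7071, so ∠JKN = 45°.

Therefore, the measure of angle ∠JKN = 45°.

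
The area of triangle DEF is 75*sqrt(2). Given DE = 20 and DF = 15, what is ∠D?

Area = (1/2) * a * b * sin(C)
sin(C) = 2 * Area / (a * b)
sin(C) = 2 * 75*sqrt(2) / (20 * 15)
sin(C) = sqrt(2)/2
C = arcsin(sqrt(2)/2) = 45°
Since sin(180° - C) = sin(C), the obtuse angle 135° gives the same area, so C = 45° or C = 135°.

45° or 135°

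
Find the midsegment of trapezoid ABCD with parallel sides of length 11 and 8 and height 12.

midsegment = (11 + 8) / 2 = 19 / 2 = 19/2

19/2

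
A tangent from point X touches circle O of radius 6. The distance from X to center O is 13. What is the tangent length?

Let T be the point of tangency. Then OT ⊥ XT (radius ⊥ tangent).
In right triangle OTX: OX² = OT² + XT²
13² = 6² + XT²
XT² = 133, XT = sqrt(133)

sqrt(133)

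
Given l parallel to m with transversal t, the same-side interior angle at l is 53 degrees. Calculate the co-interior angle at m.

Co-interior (same-side interior) angles are between the parallel lines on the same side of the transversal.
Unlike corresponding or alternate interior angles, they are supplementary rather than equal.
So the angle = 180 - 53 = 127 degrees.

127 degrees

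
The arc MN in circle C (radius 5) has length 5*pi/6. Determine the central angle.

The full circumference is 2πr = 10*pi.
The arc is 5*pi/6 / 10*pi = 1/12 of the full circle.
So the central angle = 1/12 × 360° = 30°.

30°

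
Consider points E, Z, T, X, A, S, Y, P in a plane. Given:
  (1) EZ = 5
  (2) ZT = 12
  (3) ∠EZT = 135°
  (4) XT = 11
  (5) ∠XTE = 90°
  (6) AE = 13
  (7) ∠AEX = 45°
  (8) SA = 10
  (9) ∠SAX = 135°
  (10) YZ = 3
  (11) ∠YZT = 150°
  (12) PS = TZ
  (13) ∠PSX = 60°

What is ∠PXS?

From the given relations: PS = TZ = 12.
Step 1: By the law of cosines on triangle EZT: ET² = 5² + 12² − 2·5·12·cos(135°) = 253.85, so ET ≈ 15.93.
Step 2: By the law of cosines on triangle ETX: EX² = 15.93² + 11² − 2·15.93·11·cos(90°) = 374.85, so EX ≈ 19.36.
Step 3: By the law of cosines on triangle XEA: XA² = 19.36² + 13² − 2·19.36·13·cos(45°) = 187.9, so XA ≈ 13.71.
Step 4: By the law of cosines on triangle XAS: XS² = 13.71² + 10² − 2·13.71·10·cos(135°) = 481.76, so XS ≈ 21.95.
Step 5: By the law of cosines on triangle XSP: XP² = 21.95² + 12² − 2·21.95·12·cos(60°) = 362.37, so XP ≈ 19.04.
Step 6: By the inverse law of cosines on triangle PXS: cos(∠PXS) = (19.04² + 21.95² − 12²) / (2·19.04·21.95) = 700.13/835.65 = 0.8378, so ∠PXS = 33.09°.

Therefore, the measure of angle ∠PXS = 33.09°.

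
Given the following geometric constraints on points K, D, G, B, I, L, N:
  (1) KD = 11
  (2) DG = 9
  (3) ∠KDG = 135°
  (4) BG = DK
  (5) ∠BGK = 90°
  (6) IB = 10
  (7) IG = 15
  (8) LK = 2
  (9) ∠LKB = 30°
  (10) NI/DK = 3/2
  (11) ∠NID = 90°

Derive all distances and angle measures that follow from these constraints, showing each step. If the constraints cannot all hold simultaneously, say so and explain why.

The constraints are consistent.

From the given relations:
  BG = DK = 11
  NI = 3/2·DK = 3/2·11 ≈ 16.5

Step 1: From KD = 11, DG = 9, and ∠KDG = 135°, by the law of cosines:
  KG² = KD² + DG² - 2·KD·DG·cos(135°) = 121 + 81 + 140 = 342
  KG ≈ 18.49

Step 2: From GB = 11, GI = 15, BI = 10, by the inverse law of cosines:
  cos(∠BGI) = (GB² + GI² - BI²) / (2·GB·GI)
  ∠BGI = 41.8°

Step 3: From BG = 11, BI = 10, GI = 15, by the inverse law of cosines:
  cos(∠GBI) = (BG² + BI² - GI²) / (2·BG·BI)
  ∠GBI = 91.04°

Step 4: From IB = 10, IG = 15, BG = 11, by the inverse law of cosines:
  cos(∠BIG) = (IB² + IG² - BG²) / (2·IB·IG)
  ∠BIG = 47.16°

Step 5: From KG = 18.49, GB = 11, and ∠KGB = 90°, by the law of cosines:
  KB² = KG² + GB² - 2·KG·GB·cos(90°) = 342 + 121 - 0 = 463
  KB ≈ 21.52

Step 6: From KD = 11, KG = 18.49, DG = 9, by the inverse law of cosines:
  cos(∠DKG) = (KD² + KG² - DG²) / (2·KD·KG)
  ∠DKG = 20.13°

Step 7: From GD = 9, GK = 18.49, DK = 11, by the inverse law of cosines:
  cos(∠DGK) = (GD² + GK² - DK²) / (2·GD·GK)
  ∠DGK = 24.87°

Step 8: From BK = 21.52, KL = 2, and ∠BKL = 30°, by the law of cosines:
  BL² = BK² + KL² - 2·BK·KL·cos(30°) = 463 + 4 - 74.54 = 392.5
  BL ≈ 19.81

Step 9: From KB = 21.52, KG = 18.49, BG = 11, by the inverse law of cosines:
  cos(∠BKG) = (KB² + KG² - BG²) / (2·KB·KG)
  ∠BKG = 30.74°

Step 10: From BG = 11, BK = 21.52, GK = 18.49, by the inverse law of cosines:
  cos(∠GBK) = (BG² + BK² - GK²) / (2·BG·BK)
  ∠GBK = 59.26°

Step 11: From BK = 21.52, BL = 19.81, KL = 2, by the inverse law of cosines:
  cos(∠KBL) = (BK² + BL² - KL²) / (2·BK·BL)
  ∠KBL = 2.89°

Step 12: From LB = 19.81, LK = 2, BK = 21.52, by the inverse law of cosines:
  cos(∠BLK) = (LB² + LK² - BK²) / (2·LB·LK)
  ∠BLK = 147.11°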